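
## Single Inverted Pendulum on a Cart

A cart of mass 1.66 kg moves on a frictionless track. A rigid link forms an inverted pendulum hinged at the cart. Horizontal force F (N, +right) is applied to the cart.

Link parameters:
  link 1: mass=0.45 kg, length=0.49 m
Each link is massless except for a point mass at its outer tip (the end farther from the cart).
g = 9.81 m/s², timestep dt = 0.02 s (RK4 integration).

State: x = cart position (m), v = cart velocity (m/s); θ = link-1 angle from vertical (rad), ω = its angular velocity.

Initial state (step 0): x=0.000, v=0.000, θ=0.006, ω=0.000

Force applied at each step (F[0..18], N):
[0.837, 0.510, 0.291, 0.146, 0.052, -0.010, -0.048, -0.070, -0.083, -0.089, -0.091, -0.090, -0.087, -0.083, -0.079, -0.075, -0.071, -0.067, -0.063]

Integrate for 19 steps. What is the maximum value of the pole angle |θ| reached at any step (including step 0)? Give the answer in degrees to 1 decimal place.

Answer: 0.3°

Derivation:
apply F[0]=+0.837 → step 1: x=0.000, v=0.010, θ=0.006, ω=-0.018
apply F[1]=+0.510 → step 2: x=0.000, v=0.016, θ=0.005, ω=-0.027
apply F[2]=+0.291 → step 3: x=0.001, v=0.019, θ=0.005, ω=-0.032
apply F[3]=+0.146 → step 4: x=0.001, v=0.020, θ=0.004, ω=-0.033
apply F[4]=+0.052 → step 5: x=0.001, v=0.021, θ=0.003, ω=-0.032
apply F[5]=-0.010 → step 6: x=0.002, v=0.021, θ=0.003, ω=-0.031
apply F[6]=-0.048 → step 7: x=0.002, v=0.020, θ=0.002, ω=-0.028
apply F[7]=-0.070 → step 8: x=0.003, v=0.019, θ=0.002, ω=-0.025
apply F[8]=-0.083 → step 9: x=0.003, v=0.018, θ=0.001, ω=-0.023
apply F[9]=-0.089 → step 10: x=0.003, v=0.017, θ=0.001, ω=-0.020
apply F[10]=-0.091 → step 11: x=0.004, v=0.016, θ=0.000, ω=-0.017
apply F[11]=-0.090 → step 12: x=0.004, v=0.014, θ=0.000, ω=-0.015
apply F[12]=-0.087 → step 13: x=0.004, v=0.013, θ=-0.000, ω=-0.013
apply F[13]=-0.083 → step 14: x=0.005, v=0.012, θ=-0.000, ω=-0.011
apply F[14]=-0.079 → step 15: x=0.005, v=0.011, θ=-0.001, ω=-0.009
apply F[15]=-0.075 → step 16: x=0.005, v=0.011, θ=-0.001, ω=-0.008
apply F[16]=-0.071 → step 17: x=0.005, v=0.010, θ=-0.001, ω=-0.006
apply F[17]=-0.067 → step 18: x=0.005, v=0.009, θ=-0.001, ω=-0.005
apply F[18]=-0.063 → step 19: x=0.006, v=0.008, θ=-0.001, ω=-0.004
Max |angle| over trajectory = 0.006 rad = 0.3°.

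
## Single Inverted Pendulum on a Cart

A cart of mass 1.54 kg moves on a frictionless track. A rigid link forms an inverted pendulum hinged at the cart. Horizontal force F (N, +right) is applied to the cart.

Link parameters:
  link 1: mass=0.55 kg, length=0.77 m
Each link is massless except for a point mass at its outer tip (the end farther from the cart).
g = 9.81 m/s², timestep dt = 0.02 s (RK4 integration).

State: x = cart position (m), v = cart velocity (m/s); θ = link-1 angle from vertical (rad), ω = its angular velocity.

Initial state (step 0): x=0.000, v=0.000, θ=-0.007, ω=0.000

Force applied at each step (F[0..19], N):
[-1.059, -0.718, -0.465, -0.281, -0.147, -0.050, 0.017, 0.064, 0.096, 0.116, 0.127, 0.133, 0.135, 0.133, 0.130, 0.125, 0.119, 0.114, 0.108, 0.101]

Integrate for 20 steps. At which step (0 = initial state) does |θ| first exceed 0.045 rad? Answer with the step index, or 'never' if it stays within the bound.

apply F[0]=-1.059 → step 1: x=-0.000, v=-0.013, θ=-0.007, ω=0.015
apply F[1]=-0.718 → step 2: x=-0.000, v=-0.022, θ=-0.006, ω=0.025
apply F[2]=-0.465 → step 3: x=-0.001, v=-0.028, θ=-0.006, ω=0.031
apply F[3]=-0.281 → step 4: x=-0.002, v=-0.031, θ=-0.005, ω=0.034
apply F[4]=-0.147 → step 5: x=-0.002, v=-0.033, θ=-0.005, ω=0.035
apply F[5]=-0.050 → step 6: x=-0.003, v=-0.033, θ=-0.004, ω=0.034
apply F[6]=+0.017 → step 7: x=-0.004, v=-0.032, θ=-0.003, ω=0.032
apply F[7]=+0.064 → step 8: x=-0.004, v=-0.031, θ=-0.003, ω=0.030
apply F[8]=+0.096 → step 9: x=-0.005, v=-0.030, θ=-0.002, ω=0.028
apply F[9]=+0.116 → step 10: x=-0.005, v=-0.028, θ=-0.001, ω=0.025
apply F[10]=+0.127 → step 11: x=-0.006, v=-0.027, θ=-0.001, ω=0.023
apply F[11]=+0.133 → step 12: x=-0.006, v=-0.025, θ=-0.001, ω=0.020
apply F[12]=+0.135 → step 13: x=-0.007, v=-0.023, θ=-0.000, ω=0.018
apply F[13]=+0.133 → step 14: x=-0.007, v=-0.021, θ=0.000, ω=0.016
apply F[14]=+0.130 → step 15: x=-0.008, v=-0.020, θ=0.000, ω=0.014
apply F[15]=+0.125 → step 16: x=-0.008, v=-0.018, θ=0.001, ω=0.012
apply F[16]=+0.119 → step 17: x=-0.008, v=-0.017, θ=0.001, ω=0.010
apply F[17]=+0.114 → step 18: x=-0.009, v=-0.015, θ=0.001, ω=0.008
apply F[18]=+0.108 → step 19: x=-0.009, v=-0.014, θ=0.001, ω=0.007
apply F[19]=+0.101 → step 20: x=-0.009, v=-0.013, θ=0.001, ω=0.006
max |θ| = 0.007 ≤ 0.045 over all 21 states.

Answer: never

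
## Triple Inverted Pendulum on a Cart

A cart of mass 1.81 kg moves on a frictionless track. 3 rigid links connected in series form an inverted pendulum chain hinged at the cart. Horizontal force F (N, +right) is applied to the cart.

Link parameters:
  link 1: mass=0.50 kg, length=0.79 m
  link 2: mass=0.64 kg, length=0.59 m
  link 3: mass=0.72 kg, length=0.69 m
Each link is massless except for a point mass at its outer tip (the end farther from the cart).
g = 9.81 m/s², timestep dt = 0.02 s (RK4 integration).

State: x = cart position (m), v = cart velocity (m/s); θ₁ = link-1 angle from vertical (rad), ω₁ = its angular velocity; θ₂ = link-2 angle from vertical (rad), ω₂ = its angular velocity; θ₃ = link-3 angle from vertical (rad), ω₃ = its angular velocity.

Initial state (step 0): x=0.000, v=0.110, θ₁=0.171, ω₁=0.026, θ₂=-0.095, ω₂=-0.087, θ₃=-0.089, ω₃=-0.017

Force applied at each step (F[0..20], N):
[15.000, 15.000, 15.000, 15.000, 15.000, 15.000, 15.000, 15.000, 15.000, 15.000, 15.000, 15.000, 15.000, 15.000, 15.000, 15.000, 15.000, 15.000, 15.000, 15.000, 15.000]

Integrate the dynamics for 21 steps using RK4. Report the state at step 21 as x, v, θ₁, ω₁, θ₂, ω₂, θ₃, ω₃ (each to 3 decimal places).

apply F[0]=+15.000 → step 1: x=0.004, v=0.244, θ₁=0.172, ω₁=0.060, θ₂=-0.100, ω₂=-0.392, θ₃=-0.089, ω₃=-0.013
apply F[1]=+15.000 → step 2: x=0.010, v=0.378, θ₁=0.173, ω₁=0.095, θ₂=-0.111, ω₂=-0.703, θ₃=-0.089, ω₃=-0.005
apply F[2]=+15.000 → step 3: x=0.019, v=0.514, θ₁=0.176, ω₁=0.131, θ₂=-0.128, ω₂=-1.024, θ₃=-0.089, ω₃=0.010
apply F[3]=+15.000 → step 4: x=0.030, v=0.650, θ₁=0.179, ω₁=0.164, θ₂=-0.152, ω₂=-1.357, θ₃=-0.089, ω₃=0.033
apply F[4]=+15.000 → step 5: x=0.045, v=0.788, θ₁=0.182, ω₁=0.193, θ₂=-0.182, ω₂=-1.698, θ₃=-0.088, ω₃=0.065
apply F[5]=+15.000 → step 6: x=0.062, v=0.928, θ₁=0.186, ω₁=0.213, θ₂=-0.220, ω₂=-2.045, θ₃=-0.086, ω₃=0.104
apply F[6]=+15.000 → step 7: x=0.082, v=1.071, θ₁=0.191, ω₁=0.217, θ₂=-0.264, ω₂=-2.390, θ₃=-0.084, ω₃=0.149
apply F[7]=+15.000 → step 8: x=0.105, v=1.216, θ₁=0.195, ω₁=0.198, θ₂=-0.315, ω₂=-2.726, θ₃=-0.080, ω₃=0.194
apply F[8]=+15.000 → step 9: x=0.130, v=1.363, θ₁=0.198, ω₁=0.153, θ₂=-0.373, ω₂=-3.045, θ₃=-0.076, ω₃=0.234
apply F[9]=+15.000 → step 10: x=0.159, v=1.513, θ₁=0.201, ω₁=0.077, θ₂=-0.437, ω₂=-3.342, θ₃=-0.071, ω₃=0.265
apply F[10]=+15.000 → step 11: x=0.191, v=1.665, θ₁=0.201, ω₁=-0.033, θ₂=-0.507, ω₂=-3.617, θ₃=-0.066, ω₃=0.281
apply F[11]=+15.000 → step 12: x=0.226, v=1.818, θ₁=0.199, ω₁=-0.176, θ₂=-0.581, ω₂=-3.870, θ₃=-0.060, ω₃=0.280
apply F[12]=+15.000 → step 13: x=0.264, v=1.973, θ₁=0.194, ω₁=-0.353, θ₂=-0.661, ω₂=-4.102, θ₃=-0.055, ω₃=0.258
apply F[13]=+15.000 → step 14: x=0.305, v=2.130, θ₁=0.185, ω₁=-0.564, θ₂=-0.745, ω₂=-4.316, θ₃=-0.050, ω₃=0.214
apply F[14]=+15.000 → step 15: x=0.349, v=2.287, θ₁=0.171, ω₁=-0.808, θ₂=-0.834, ω₂=-4.513, θ₃=-0.046, ω₃=0.147
apply F[15]=+15.000 → step 16: x=0.396, v=2.446, θ₁=0.152, ω₁=-1.086, θ₂=-0.926, ω₂=-4.694, θ₃=-0.044, ω₃=0.055
apply F[16]=+15.000 → step 17: x=0.447, v=2.607, θ₁=0.127, ω₁=-1.398, θ₂=-1.021, ω₂=-4.858, θ₃=-0.044, ω₃=-0.062
apply F[17]=+15.000 → step 18: x=0.501, v=2.769, θ₁=0.096, ω₁=-1.744, θ₂=-1.120, ω₂=-5.000, θ₃=-0.047, ω₃=-0.202
apply F[18]=+15.000 → step 19: x=0.558, v=2.933, θ₁=0.058, ω₁=-2.122, θ₂=-1.221, ω₂=-5.114, θ₃=-0.052, ω₃=-0.364
apply F[19]=+15.000 → step 20: x=0.618, v=3.098, θ₁=0.011, ω₁=-2.531, θ₂=-1.324, ω₂=-5.190, θ₃=-0.061, ω₃=-0.545
apply F[20]=+15.000 → step 21: x=0.681, v=3.263, θ₁=-0.044, ω₁=-2.966, θ₂=-1.428, ω₂=-5.215, θ₃=-0.074, ω₃=-0.740

Answer: x=0.681, v=3.263, θ₁=-0.044, ω₁=-2.966, θ₂=-1.428, ω₂=-5.215, θ₃=-0.074, ω₃=-0.740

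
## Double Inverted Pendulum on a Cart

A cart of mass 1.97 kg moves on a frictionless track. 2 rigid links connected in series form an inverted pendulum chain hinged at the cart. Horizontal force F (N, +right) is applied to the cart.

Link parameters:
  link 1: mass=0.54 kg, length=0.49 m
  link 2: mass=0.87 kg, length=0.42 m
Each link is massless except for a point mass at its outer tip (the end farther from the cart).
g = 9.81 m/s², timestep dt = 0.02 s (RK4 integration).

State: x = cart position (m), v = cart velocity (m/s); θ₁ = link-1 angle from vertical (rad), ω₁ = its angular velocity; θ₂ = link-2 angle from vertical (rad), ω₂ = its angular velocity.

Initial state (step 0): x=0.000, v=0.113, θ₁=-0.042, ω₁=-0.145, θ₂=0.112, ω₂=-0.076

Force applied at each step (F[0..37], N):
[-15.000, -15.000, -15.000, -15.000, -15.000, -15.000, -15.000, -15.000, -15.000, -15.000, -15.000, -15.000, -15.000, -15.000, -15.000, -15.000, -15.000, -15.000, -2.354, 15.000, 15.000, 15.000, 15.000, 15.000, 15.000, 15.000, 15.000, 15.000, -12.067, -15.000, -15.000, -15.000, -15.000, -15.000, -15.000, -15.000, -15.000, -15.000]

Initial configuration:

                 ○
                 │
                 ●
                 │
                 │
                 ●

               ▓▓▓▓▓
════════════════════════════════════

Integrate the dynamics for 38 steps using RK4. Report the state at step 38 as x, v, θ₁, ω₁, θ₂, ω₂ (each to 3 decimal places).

Answer: x=-0.790, v=0.890, θ₁=2.772, ω₁=7.489, θ₂=3.228, ω₂=9.932

Derivation:
apply F[0]=-15.000 → step 1: x=0.001, v=-0.033, θ₁=-0.043, ω₁=0.039, θ₂=0.112, ω₂=0.111
apply F[1]=-15.000 → step 2: x=-0.001, v=-0.180, θ₁=-0.040, ω₁=0.222, θ₂=0.116, ω₂=0.298
apply F[2]=-15.000 → step 3: x=-0.006, v=-0.327, θ₁=-0.034, ω₁=0.410, θ₂=0.124, ω₂=0.486
apply F[3]=-15.000 → step 4: x=-0.014, v=-0.475, θ₁=-0.024, ω₁=0.604, θ₂=0.136, ω₂=0.672
apply F[4]=-15.000 → step 5: x=-0.025, v=-0.625, θ₁=-0.010, ω₁=0.809, θ₂=0.151, ω₂=0.854
apply F[5]=-15.000 → step 6: x=-0.039, v=-0.777, θ₁=0.008, ω₁=1.029, θ₂=0.170, ω₂=1.030
apply F[6]=-15.000 → step 7: x=-0.057, v=-0.932, θ₁=0.031, ω₁=1.267, θ₂=0.192, ω₂=1.196
apply F[7]=-15.000 → step 8: x=-0.077, v=-1.089, θ₁=0.059, ω₁=1.528, θ₂=0.218, ω₂=1.350
apply F[8]=-15.000 → step 9: x=-0.100, v=-1.249, θ₁=0.093, ω₁=1.816, θ₂=0.246, ω₂=1.486
apply F[9]=-15.000 → step 10: x=-0.127, v=-1.411, θ₁=0.132, ω₁=2.134, θ₂=0.277, ω₂=1.599
apply F[10]=-15.000 → step 11: x=-0.157, v=-1.574, θ₁=0.178, ω₁=2.484, θ₂=0.310, ω₂=1.685
apply F[11]=-15.000 → step 12: x=-0.190, v=-1.737, θ₁=0.232, ω₁=2.865, θ₂=0.344, ω₂=1.740
apply F[12]=-15.000 → step 13: x=-0.226, v=-1.896, θ₁=0.293, ω₁=3.273, θ₂=0.379, ω₂=1.765
apply F[13]=-15.000 → step 14: x=-0.265, v=-2.049, θ₁=0.363, ω₁=3.698, θ₂=0.415, ω₂=1.766
apply F[14]=-15.000 → step 15: x=-0.308, v=-2.190, θ₁=0.441, ω₁=4.123, θ₂=0.450, ω₂=1.759
apply F[15]=-15.000 → step 16: x=-0.353, v=-2.314, θ₁=0.527, ω₁=4.528, θ₂=0.485, ω₂=1.769
apply F[16]=-15.000 → step 17: x=-0.400, v=-2.417, θ₁=0.622, ω₁=4.891, θ₂=0.521, ω₂=1.825
apply F[17]=-15.000 → step 18: x=-0.449, v=-2.498, θ₁=0.723, ω₁=5.195, θ₂=0.559, ω₂=1.957
apply F[18]=-2.354 → step 19: x=-0.499, v=-2.462, θ₁=0.828, ω₁=5.339, θ₂=0.599, ω₂=2.103
apply F[19]=+15.000 → step 20: x=-0.547, v=-2.288, θ₁=0.935, ω₁=5.376, θ₂=0.642, ω₂=2.168
apply F[20]=+15.000 → step 21: x=-0.591, v=-2.108, θ₁=1.043, ω₁=5.447, θ₂=0.686, ω₂=2.258
apply F[21]=+15.000 → step 22: x=-0.631, v=-1.922, θ₁=1.153, ω₁=5.547, θ₂=0.732, ω₂=2.386
apply F[22]=+15.000 → step 23: x=-0.667, v=-1.726, θ₁=1.265, ω₁=5.669, θ₂=0.782, ω₂=2.561
apply F[23]=+15.000 → step 24: x=-0.700, v=-1.520, θ₁=1.380, ω₁=5.808, θ₂=0.835, ω₂=2.797
apply F[24]=+15.000 → step 25: x=-0.728, v=-1.303, θ₁=1.498, ω₁=5.959, θ₂=0.894, ω₂=3.108
apply F[25]=+15.000 → step 26: x=-0.752, v=-1.073, θ₁=1.619, ω₁=6.114, θ₂=0.960, ω₂=3.508
apply F[26]=+15.000 → step 27: x=-0.771, v=-0.829, θ₁=1.742, ω₁=6.265, θ₂=1.035, ω₂=4.013
apply F[27]=+15.000 → step 28: x=-0.785, v=-0.571, θ₁=1.869, ω₁=6.398, θ₂=1.121, ω₂=4.642
apply F[28]=-12.067 → step 29: x=-0.796, v=-0.505, θ₁=1.995, ω₁=6.155, θ₂=1.226, ω₂=5.851
apply F[29]=-15.000 → step 30: x=-0.805, v=-0.459, θ₁=2.114, ω₁=5.725, θ₂=1.357, ω₂=7.204
apply F[30]=-15.000 → step 31: x=-0.814, v=-0.406, θ₁=2.222, ω₁=5.103, θ₂=1.515, ω₂=8.651
apply F[31]=-15.000 → step 32: x=-0.822, v=-0.336, θ₁=2.317, ω₁=4.277, θ₂=1.703, ω₂=10.204
apply F[32]=-15.000 → step 33: x=-0.827, v=-0.226, θ₁=2.393, ω₁=3.303, θ₂=1.924, ω₂=11.870
apply F[33]=-15.000 → step 34: x=-0.830, v=-0.036, θ₁=2.449, ω₁=2.444, θ₂=2.178, ω₂=13.495
apply F[34]=-15.000 → step 35: x=-0.828, v=0.253, θ₁=2.495, ω₁=2.355, θ₂=2.459, ω₂=14.423
apply F[35]=-15.000 → step 36: x=-0.820, v=0.557, θ₁=2.553, ω₁=3.549, θ₂=2.745, ω₂=13.877
apply F[36]=-15.000 → step 37: x=-0.806, v=0.771, θ₁=2.642, ω₁=5.493, θ₂=3.006, ω₂=12.177
apply F[37]=-15.000 → step 38: x=-0.790, v=0.890, θ₁=2.772, ω₁=7.489, θ₂=3.228, ω₂=9.932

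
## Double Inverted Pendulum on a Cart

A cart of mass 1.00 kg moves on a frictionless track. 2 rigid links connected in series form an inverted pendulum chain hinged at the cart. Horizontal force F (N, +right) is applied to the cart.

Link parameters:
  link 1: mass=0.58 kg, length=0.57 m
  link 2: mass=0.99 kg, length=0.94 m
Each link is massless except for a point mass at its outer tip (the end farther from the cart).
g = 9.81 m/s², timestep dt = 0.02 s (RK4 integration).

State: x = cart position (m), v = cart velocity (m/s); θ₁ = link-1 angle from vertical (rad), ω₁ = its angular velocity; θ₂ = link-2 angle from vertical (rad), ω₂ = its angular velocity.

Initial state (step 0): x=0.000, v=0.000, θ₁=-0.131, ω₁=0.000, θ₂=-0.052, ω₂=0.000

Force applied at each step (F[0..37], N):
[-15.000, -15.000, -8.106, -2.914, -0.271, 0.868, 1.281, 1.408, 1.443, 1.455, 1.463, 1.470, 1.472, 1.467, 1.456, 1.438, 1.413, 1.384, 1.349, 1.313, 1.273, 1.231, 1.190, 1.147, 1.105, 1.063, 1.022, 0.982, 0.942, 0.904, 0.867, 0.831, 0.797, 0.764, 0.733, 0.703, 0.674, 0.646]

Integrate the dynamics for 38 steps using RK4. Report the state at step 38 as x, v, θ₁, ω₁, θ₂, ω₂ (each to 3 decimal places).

Answer: x=-0.205, v=-0.017, θ₁=0.022, ω₁=-0.028, θ₂=0.018, ω₂=-0.006

Derivation:
apply F[0]=-15.000 → step 1: x=-0.003, v=-0.254, θ₁=-0.128, ω₁=0.346, θ₂=-0.051, ω₂=0.050
apply F[1]=-15.000 → step 2: x=-0.010, v=-0.512, θ₁=-0.117, ω₁=0.704, θ₂=-0.050, ω₂=0.096
apply F[2]=-8.106 → step 3: x=-0.022, v=-0.639, θ₁=-0.102, ω₁=0.853, θ₂=-0.048, ω₂=0.131
apply F[3]=-2.914 → step 4: x=-0.035, v=-0.670, θ₁=-0.085, ω₁=0.848, θ₂=-0.045, ω₂=0.157
apply F[4]=-0.271 → step 5: x=-0.048, v=-0.653, θ₁=-0.068, ω₁=0.774, θ₂=-0.042, ω₂=0.175
apply F[5]=+0.868 → step 6: x=-0.061, v=-0.618, θ₁=-0.054, ω₁=0.679, θ₂=-0.038, ω₂=0.186
apply F[6]=+1.281 → step 7: x=-0.073, v=-0.578, θ₁=-0.041, ω₁=0.587, θ₂=-0.034, ω₂=0.192
apply F[7]=+1.408 → step 8: x=-0.084, v=-0.539, θ₁=-0.030, ω₁=0.504, θ₂=-0.030, ω₂=0.194
apply F[8]=+1.443 → step 9: x=-0.094, v=-0.503, θ₁=-0.021, ω₁=0.433, θ₂=-0.026, ω₂=0.193
apply F[9]=+1.455 → step 10: x=-0.104, v=-0.469, θ₁=-0.013, ω₁=0.371, θ₂=-0.023, ω₂=0.188
apply F[10]=+1.463 → step 11: x=-0.113, v=-0.436, θ₁=-0.006, ω₁=0.318, θ₂=-0.019, ω₂=0.182
apply F[11]=+1.470 → step 12: x=-0.121, v=-0.406, θ₁=-0.000, ω₁=0.272, θ₂=-0.015, ω₂=0.174
apply F[12]=+1.472 → step 13: x=-0.129, v=-0.377, θ₁=0.005, ω₁=0.232, θ₂=-0.012, ω₂=0.166
apply F[13]=+1.467 → step 14: x=-0.137, v=-0.350, θ₁=0.009, ω₁=0.196, θ₂=-0.009, ω₂=0.156
apply F[14]=+1.456 → step 15: x=-0.143, v=-0.324, θ₁=0.013, ω₁=0.165, θ₂=-0.006, ω₂=0.146
apply F[15]=+1.438 → step 16: x=-0.150, v=-0.300, θ₁=0.016, ω₁=0.138, θ₂=-0.003, ω₂=0.135
apply F[16]=+1.413 → step 17: x=-0.155, v=-0.277, θ₁=0.018, ω₁=0.115, θ₂=-0.000, ω₂=0.125
apply F[17]=+1.384 → step 18: x=-0.161, v=-0.255, θ₁=0.020, ω₁=0.094, θ₂=0.002, ω₂=0.114
apply F[18]=+1.349 → step 19: x=-0.166, v=-0.235, θ₁=0.022, ω₁=0.076, θ₂=0.004, ω₂=0.104
apply F[19]=+1.313 → step 20: x=-0.170, v=-0.216, θ₁=0.023, ω₁=0.060, θ₂=0.006, ω₂=0.095
apply F[20]=+1.273 → step 21: x=-0.174, v=-0.197, θ₁=0.024, ω₁=0.046, θ₂=0.008, ω₂=0.085
apply F[21]=+1.231 → step 22: x=-0.178, v=-0.181, θ₁=0.025, ω₁=0.035, θ₂=0.010, ω₂=0.076
apply F[22]=+1.190 → step 23: x=-0.181, v=-0.165, θ₁=0.026, ω₁=0.024, θ₂=0.011, ω₂=0.068
apply F[23]=+1.147 → step 24: x=-0.185, v=-0.150, θ₁=0.026, ω₁=0.015, θ₂=0.012, ω₂=0.060
apply F[24]=+1.105 → step 25: x=-0.187, v=-0.136, θ₁=0.026, ω₁=0.008, θ₂=0.014, ω₂=0.052
apply F[25]=+1.063 → step 26: x=-0.190, v=-0.123, θ₁=0.027, ω₁=0.001, θ₂=0.015, ω₂=0.045
apply F[26]=+1.022 → step 27: x=-0.192, v=-0.110, θ₁=0.027, ω₁=-0.004, θ₂=0.015, ω₂=0.039
apply F[27]=+0.982 → step 28: x=-0.194, v=-0.099, θ₁=0.026, ω₁=-0.009, θ₂=0.016, ω₂=0.032
apply F[28]=+0.942 → step 29: x=-0.196, v=-0.088, θ₁=0.026, ω₁=-0.013, θ₂=0.017, ω₂=0.027
apply F[29]=+0.904 → step 30: x=-0.198, v=-0.078, θ₁=0.026, ω₁=-0.016, θ₂=0.017, ω₂=0.022
apply F[30]=+0.867 → step 31: x=-0.199, v=-0.069, θ₁=0.026, ω₁=-0.019, θ₂=0.018, ω₂=0.017
apply F[31]=+0.831 → step 32: x=-0.201, v=-0.060, θ₁=0.025, ω₁=-0.021, θ₂=0.018, ω₂=0.013
apply F[32]=+0.797 → step 33: x=-0.202, v=-0.052, θ₁=0.025, ω₁=-0.023, θ₂=0.018, ω₂=0.009
apply F[33]=+0.764 → step 34: x=-0.203, v=-0.044, θ₁=0.024, ω₁=-0.025, θ₂=0.018, ω₂=0.005
apply F[34]=+0.733 → step 35: x=-0.204, v=-0.037, θ₁=0.024, ω₁=-0.026, θ₂=0.018, ω₂=0.002
apply F[35]=+0.703 → step 36: x=-0.204, v=-0.030, θ₁=0.023, ω₁=-0.027, θ₂=0.018, ω₂=-0.001
apply F[36]=+0.674 → step 37: x=-0.205, v=-0.023, θ₁=0.023, ω₁=-0.028, θ₂=0.018, ω₂=-0.003
apply F[37]=+0.646 → step 38: x=-0.205, v=-0.017, θ₁=0.022, ω₁=-0.028, θ₂=0.018, ω₂=-0.006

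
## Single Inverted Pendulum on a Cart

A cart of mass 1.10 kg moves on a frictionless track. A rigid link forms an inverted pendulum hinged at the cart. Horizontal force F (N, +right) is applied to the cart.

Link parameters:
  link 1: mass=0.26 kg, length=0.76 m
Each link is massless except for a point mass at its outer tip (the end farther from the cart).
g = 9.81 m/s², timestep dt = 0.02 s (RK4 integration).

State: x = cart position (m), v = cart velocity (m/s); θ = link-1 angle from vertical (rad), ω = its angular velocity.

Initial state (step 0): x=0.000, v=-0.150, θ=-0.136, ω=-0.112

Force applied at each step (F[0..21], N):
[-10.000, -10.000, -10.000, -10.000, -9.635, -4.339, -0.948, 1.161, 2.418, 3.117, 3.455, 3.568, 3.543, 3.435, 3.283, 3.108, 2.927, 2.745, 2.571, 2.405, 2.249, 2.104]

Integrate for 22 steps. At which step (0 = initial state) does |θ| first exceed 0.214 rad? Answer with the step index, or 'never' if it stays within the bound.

apply F[0]=-10.000 → step 1: x=-0.005, v=-0.325, θ=-0.136, ω=0.081
apply F[1]=-10.000 → step 2: x=-0.013, v=-0.500, θ=-0.133, ω=0.274
apply F[2]=-10.000 → step 3: x=-0.025, v=-0.675, θ=-0.125, ω=0.469
apply F[3]=-10.000 → step 4: x=-0.040, v=-0.851, θ=-0.114, ω=0.668
apply F[4]=-9.635 → step 5: x=-0.059, v=-1.021, θ=-0.099, ω=0.863
apply F[5]=-4.339 → step 6: x=-0.080, v=-1.096, θ=-0.081, ω=0.938
apply F[6]=-0.948 → step 7: x=-0.102, v=-1.110, θ=-0.062, ω=0.938
apply F[7]=+1.161 → step 8: x=-0.124, v=-1.087, θ=-0.044, ω=0.894
apply F[8]=+2.418 → step 9: x=-0.145, v=-1.041, θ=-0.026, ω=0.825
apply F[9]=+3.117 → step 10: x=-0.165, v=-0.984, θ=-0.011, ω=0.745
apply F[10]=+3.455 → step 11: x=-0.184, v=-0.921, θ=0.003, ω=0.661
apply F[11]=+3.568 → step 12: x=-0.202, v=-0.856, θ=0.016, ω=0.579
apply F[12]=+3.543 → step 13: x=-0.219, v=-0.793, θ=0.027, ω=0.501
apply F[13]=+3.435 → step 14: x=-0.234, v=-0.732, θ=0.036, ω=0.429
apply F[14]=+3.283 → step 15: x=-0.248, v=-0.674, θ=0.044, ω=0.363
apply F[15]=+3.108 → step 16: x=-0.261, v=-0.620, θ=0.050, ω=0.304
apply F[16]=+2.927 → step 17: x=-0.273, v=-0.569, θ=0.056, ω=0.251
apply F[17]=+2.745 → step 18: x=-0.284, v=-0.522, θ=0.060, ω=0.204
apply F[18]=+2.571 → step 19: x=-0.294, v=-0.478, θ=0.064, ω=0.163
apply F[19]=+2.405 → step 20: x=-0.303, v=-0.437, θ=0.067, ω=0.126
apply F[20]=+2.249 → step 21: x=-0.311, v=-0.399, θ=0.069, ω=0.094
apply F[21]=+2.104 → step 22: x=-0.319, v=-0.364, θ=0.071, ω=0.066
max |θ| = 0.136 ≤ 0.214 over all 23 states.

Answer: never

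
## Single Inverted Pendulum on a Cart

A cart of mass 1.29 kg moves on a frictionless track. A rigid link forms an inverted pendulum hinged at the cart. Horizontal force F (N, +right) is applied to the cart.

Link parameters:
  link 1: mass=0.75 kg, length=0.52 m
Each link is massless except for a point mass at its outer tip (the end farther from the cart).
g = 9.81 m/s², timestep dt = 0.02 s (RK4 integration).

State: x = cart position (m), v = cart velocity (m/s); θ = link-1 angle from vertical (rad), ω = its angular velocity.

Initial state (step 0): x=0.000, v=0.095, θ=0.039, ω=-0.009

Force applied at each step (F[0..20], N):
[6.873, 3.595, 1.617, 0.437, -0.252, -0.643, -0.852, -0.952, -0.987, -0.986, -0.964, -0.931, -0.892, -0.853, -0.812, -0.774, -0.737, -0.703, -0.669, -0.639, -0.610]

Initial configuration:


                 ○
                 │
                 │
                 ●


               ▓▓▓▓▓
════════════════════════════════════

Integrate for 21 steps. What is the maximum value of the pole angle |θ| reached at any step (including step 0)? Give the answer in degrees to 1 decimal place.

Answer: 2.2°

Derivation:
apply F[0]=+6.873 → step 1: x=0.003, v=0.197, θ=0.037, ω=-0.191
apply F[1]=+3.595 → step 2: x=0.007, v=0.249, θ=0.032, ω=-0.277
apply F[2]=+1.617 → step 3: x=0.013, v=0.271, θ=0.026, ω=-0.308
apply F[3]=+0.437 → step 4: x=0.018, v=0.275, θ=0.020, ω=-0.307
apply F[4]=-0.252 → step 5: x=0.023, v=0.269, θ=0.014, ω=-0.289
apply F[5]=-0.643 → step 6: x=0.029, v=0.258, θ=0.009, ω=-0.263
apply F[6]=-0.852 → step 7: x=0.034, v=0.244, θ=0.004, ω=-0.234
apply F[7]=-0.952 → step 8: x=0.038, v=0.229, θ=-0.000, ω=-0.204
apply F[8]=-0.987 → step 9: x=0.043, v=0.214, θ=-0.004, ω=-0.176
apply F[9]=-0.986 → step 10: x=0.047, v=0.199, θ=-0.008, ω=-0.150
apply F[10]=-0.964 → step 11: x=0.051, v=0.185, θ=-0.010, ω=-0.127
apply F[11]=-0.931 → step 12: x=0.054, v=0.172, θ=-0.013, ω=-0.106
apply F[12]=-0.892 → step 13: x=0.058, v=0.160, θ=-0.015, ω=-0.088
apply F[13]=-0.853 → step 14: x=0.061, v=0.148, θ=-0.016, ω=-0.071
apply F[14]=-0.812 → step 15: x=0.064, v=0.138, θ=-0.017, ω=-0.057
apply F[15]=-0.774 → step 16: x=0.066, v=0.128, θ=-0.018, ω=-0.045
apply F[16]=-0.737 → step 17: x=0.069, v=0.118, θ=-0.019, ω=-0.034
apply F[17]=-0.703 → step 18: x=0.071, v=0.110, θ=-0.020, ω=-0.025
apply F[18]=-0.669 → step 19: x=0.073, v=0.102, θ=-0.020, ω=-0.017
apply F[19]=-0.639 → step 20: x=0.075, v=0.094, θ=-0.021, ω=-0.010
apply F[20]=-0.610 → step 21: x=0.077, v=0.087, θ=-0.021, ω=-0.004
Max |angle| over trajectory = 0.039 rad = 2.2°.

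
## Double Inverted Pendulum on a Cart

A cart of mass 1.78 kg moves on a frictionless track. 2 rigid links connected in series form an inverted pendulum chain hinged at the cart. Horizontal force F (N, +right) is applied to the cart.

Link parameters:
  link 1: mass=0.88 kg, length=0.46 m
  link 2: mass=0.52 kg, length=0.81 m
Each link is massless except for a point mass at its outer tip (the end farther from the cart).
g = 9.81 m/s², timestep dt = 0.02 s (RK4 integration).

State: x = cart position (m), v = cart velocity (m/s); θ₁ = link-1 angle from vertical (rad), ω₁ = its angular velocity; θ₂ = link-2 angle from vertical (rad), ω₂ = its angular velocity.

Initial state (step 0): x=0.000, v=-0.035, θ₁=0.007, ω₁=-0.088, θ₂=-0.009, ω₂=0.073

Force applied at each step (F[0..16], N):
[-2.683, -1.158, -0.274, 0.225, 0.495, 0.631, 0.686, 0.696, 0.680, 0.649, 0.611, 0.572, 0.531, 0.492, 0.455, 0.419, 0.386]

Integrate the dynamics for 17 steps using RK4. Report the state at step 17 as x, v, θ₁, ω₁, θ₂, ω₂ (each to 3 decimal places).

apply F[0]=-2.683 → step 1: x=-0.001, v=-0.066, θ₁=0.006, ω₁=-0.014, θ₂=-0.008, ω₂=0.067
apply F[1]=-1.158 → step 2: x=-0.002, v=-0.080, θ₁=0.006, ω₁=0.022, θ₂=-0.006, ω₂=0.062
apply F[2]=-0.274 → step 3: x=-0.004, v=-0.084, θ₁=0.007, ω₁=0.037, θ₂=-0.005, ω₂=0.058
apply F[3]=+0.225 → step 4: x=-0.006, v=-0.083, θ₁=0.007, ω₁=0.039, θ₂=-0.004, ω₂=0.053
apply F[4]=+0.495 → step 5: x=-0.007, v=-0.078, θ₁=0.008, ω₁=0.036, θ₂=-0.003, ω₂=0.049
apply F[5]=+0.631 → step 6: x=-0.009, v=-0.073, θ₁=0.009, ω₁=0.030, θ₂=-0.002, ω₂=0.045
apply F[6]=+0.686 → step 7: x=-0.010, v=-0.066, θ₁=0.009, ω₁=0.023, θ₂=-0.001, ω₂=0.041
apply F[7]=+0.696 → step 8: x=-0.012, v=-0.060, θ₁=0.010, ω₁=0.016, θ₂=-0.000, ω₂=0.037
apply F[8]=+0.680 → step 9: x=-0.013, v=-0.054, θ₁=0.010, ω₁=0.009, θ₂=0.000, ω₂=0.033
apply F[9]=+0.649 → step 10: x=-0.014, v=-0.048, θ₁=0.010, ω₁=0.003, θ₂=0.001, ω₂=0.029
apply F[10]=+0.611 → step 11: x=-0.015, v=-0.043, θ₁=0.010, ω₁=-0.002, θ₂=0.001, ω₂=0.026
apply F[11]=+0.572 → step 12: x=-0.015, v=-0.038, θ₁=0.010, ω₁=-0.006, θ₂=0.002, ω₂=0.022
apply F[12]=+0.531 → step 13: x=-0.016, v=-0.033, θ₁=0.010, ω₁=-0.009, θ₂=0.002, ω₂=0.019
apply F[13]=+0.492 → step 14: x=-0.017, v=-0.029, θ₁=0.010, ω₁=-0.012, θ₂=0.003, ω₂=0.017
apply F[14]=+0.455 → step 15: x=-0.017, v=-0.026, θ₁=0.009, ω₁=-0.014, θ₂=0.003, ω₂=0.014
apply F[15]=+0.419 → step 16: x=-0.018, v=-0.023, θ₁=0.009, ω₁=-0.015, θ₂=0.003, ω₂=0.012
apply F[16]=+0.386 → step 17: x=-0.018, v=-0.020, θ₁=0.009, ω₁=-0.017, θ₂=0.003, ω₂=0.009

Answer: x=-0.018, v=-0.020, θ₁=0.009, ω₁=-0.017, θ₂=0.003, ω₂=0.009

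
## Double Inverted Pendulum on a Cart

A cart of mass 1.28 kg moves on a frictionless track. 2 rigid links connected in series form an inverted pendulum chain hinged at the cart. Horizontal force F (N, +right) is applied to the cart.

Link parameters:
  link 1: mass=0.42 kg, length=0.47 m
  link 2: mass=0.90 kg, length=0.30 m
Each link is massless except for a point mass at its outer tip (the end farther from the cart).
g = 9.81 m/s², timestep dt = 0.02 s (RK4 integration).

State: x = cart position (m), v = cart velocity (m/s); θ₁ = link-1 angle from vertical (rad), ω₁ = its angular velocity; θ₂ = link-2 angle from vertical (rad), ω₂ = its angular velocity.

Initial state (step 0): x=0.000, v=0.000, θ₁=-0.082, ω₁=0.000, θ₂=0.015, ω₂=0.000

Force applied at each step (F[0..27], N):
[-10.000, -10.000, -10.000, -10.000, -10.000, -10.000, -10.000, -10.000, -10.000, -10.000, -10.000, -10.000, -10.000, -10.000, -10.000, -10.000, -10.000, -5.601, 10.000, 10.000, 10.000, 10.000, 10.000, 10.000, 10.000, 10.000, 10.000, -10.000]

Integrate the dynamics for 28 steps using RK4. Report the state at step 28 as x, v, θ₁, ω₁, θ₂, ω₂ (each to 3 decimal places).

Answer: x=-0.787, v=-0.505, θ₁=1.890, ω₁=5.984, θ₂=1.245, ω₂=6.568

Derivation:
apply F[0]=-10.000 → step 1: x=-0.001, v=-0.139, θ₁=-0.080, ω₁=0.172, θ₂=0.017, ω₂=0.206
apply F[1]=-10.000 → step 2: x=-0.006, v=-0.279, θ₁=-0.075, ω₁=0.348, θ₂=0.023, ω₂=0.412
apply F[2]=-10.000 → step 3: x=-0.013, v=-0.421, θ₁=-0.066, ω₁=0.530, θ₂=0.034, ω₂=0.618
apply F[3]=-10.000 → step 4: x=-0.022, v=-0.565, θ₁=-0.054, ω₁=0.723, θ₂=0.048, ω₂=0.823
apply F[4]=-10.000 → step 5: x=-0.035, v=-0.712, θ₁=-0.037, ω₁=0.930, θ₂=0.066, ω₂=1.025
apply F[5]=-10.000 → step 6: x=-0.051, v=-0.864, θ₁=-0.017, ω₁=1.155, θ₂=0.089, ω₂=1.223
apply F[6]=-10.000 → step 7: x=-0.070, v=-1.019, θ₁=0.009, ω₁=1.404, θ₂=0.115, ω₂=1.411
apply F[7]=-10.000 → step 8: x=-0.092, v=-1.179, θ₁=0.040, ω₁=1.682, θ₂=0.145, ω₂=1.586
apply F[8]=-10.000 → step 9: x=-0.117, v=-1.344, θ₁=0.077, ω₁=1.992, θ₂=0.179, ω₂=1.738
apply F[9]=-10.000 → step 10: x=-0.146, v=-1.512, θ₁=0.120, ω₁=2.338, θ₂=0.215, ω₂=1.861
apply F[10]=-10.000 → step 11: x=-0.177, v=-1.682, θ₁=0.170, ω₁=2.720, θ₂=0.253, ω₂=1.949
apply F[11]=-10.000 → step 12: x=-0.213, v=-1.850, θ₁=0.229, ω₁=3.136, θ₂=0.292, ω₂=1.997
apply F[12]=-10.000 → step 13: x=-0.251, v=-2.013, θ₁=0.296, ω₁=3.574, θ₂=0.332, ω₂=2.011
apply F[13]=-10.000 → step 14: x=-0.293, v=-2.164, θ₁=0.372, ω₁=4.015, θ₂=0.373, ω₂=2.009
apply F[14]=-10.000 → step 15: x=-0.338, v=-2.296, θ₁=0.456, ω₁=4.433, θ₂=0.413, ω₂=2.023
apply F[15]=-10.000 → step 16: x=-0.385, v=-2.404, θ₁=0.549, ω₁=4.802, θ₂=0.454, ω₂=2.094
apply F[16]=-10.000 → step 17: x=-0.434, v=-2.485, θ₁=0.648, ω₁=5.102, θ₂=0.497, ω₂=2.261
apply F[17]=-5.601 → step 18: x=-0.484, v=-2.491, θ₁=0.752, ω₁=5.276, θ₂=0.545, ω₂=2.489
apply F[18]=+10.000 → step 19: x=-0.532, v=-2.318, θ₁=0.857, ω₁=5.284, θ₂=0.595, ω₂=2.546
apply F[19]=+10.000 → step 20: x=-0.576, v=-2.141, θ₁=0.963, ω₁=5.333, θ₂=0.647, ω₂=2.623
apply F[20]=+10.000 → step 21: x=-0.617, v=-1.957, θ₁=1.071, ω₁=5.416, θ₂=0.700, ω₂=2.735
apply F[21]=+10.000 → step 22: x=-0.655, v=-1.764, θ₁=1.180, ω₁=5.524, θ₂=0.756, ω₂=2.895
apply F[22]=+10.000 → step 23: x=-0.688, v=-1.559, θ₁=1.292, ω₁=5.654, θ₂=0.816, ω₂=3.120
apply F[23]=+10.000 → step 24: x=-0.717, v=-1.342, θ₁=1.406, ω₁=5.798, θ₂=0.882, ω₂=3.427
apply F[24]=+10.000 → step 25: x=-0.741, v=-1.109, θ₁=1.524, ω₁=5.950, θ₂=0.954, ω₂=3.834
apply F[25]=+10.000 → step 26: x=-0.761, v=-0.859, θ₁=1.644, ω₁=6.102, θ₂=1.036, ω₂=4.364
apply F[26]=+10.000 → step 27: x=-0.776, v=-0.590, θ₁=1.768, ω₁=6.241, θ₂=1.130, ω₂=5.041
apply F[27]=-10.000 → step 28: x=-0.787, v=-0.505, θ₁=1.890, ω₁=5.984, θ₂=1.245, ω₂=6.568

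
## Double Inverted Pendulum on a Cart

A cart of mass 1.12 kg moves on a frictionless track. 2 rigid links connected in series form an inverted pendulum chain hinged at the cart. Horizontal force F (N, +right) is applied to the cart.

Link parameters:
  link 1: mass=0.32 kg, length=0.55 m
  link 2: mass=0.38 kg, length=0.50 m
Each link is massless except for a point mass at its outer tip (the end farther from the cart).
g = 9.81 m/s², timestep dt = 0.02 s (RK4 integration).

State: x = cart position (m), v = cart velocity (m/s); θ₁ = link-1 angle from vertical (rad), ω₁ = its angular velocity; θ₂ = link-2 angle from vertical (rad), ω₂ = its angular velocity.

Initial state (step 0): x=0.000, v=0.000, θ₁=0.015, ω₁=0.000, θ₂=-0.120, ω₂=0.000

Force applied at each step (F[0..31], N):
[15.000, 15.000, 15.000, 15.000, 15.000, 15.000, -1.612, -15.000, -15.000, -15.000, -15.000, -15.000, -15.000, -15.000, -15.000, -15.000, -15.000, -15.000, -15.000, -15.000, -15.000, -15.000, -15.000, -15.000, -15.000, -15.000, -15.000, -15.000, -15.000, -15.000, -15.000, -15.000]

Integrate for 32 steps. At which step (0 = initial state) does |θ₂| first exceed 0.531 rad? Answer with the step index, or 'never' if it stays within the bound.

apply F[0]=+15.000 → step 1: x=0.003, v=0.266, θ₁=0.011, ω₁=-0.423, θ₂=-0.121, ω₂=-0.114
apply F[1]=+15.000 → step 2: x=0.011, v=0.533, θ₁=-0.002, ω₁=-0.856, θ₂=-0.125, ω₂=-0.219
apply F[2]=+15.000 → step 3: x=0.024, v=0.803, θ₁=-0.024, ω₁=-1.306, θ₂=-0.130, ω₂=-0.308
apply F[3]=+15.000 → step 4: x=0.043, v=1.074, θ₁=-0.054, ω₁=-1.781, θ₂=-0.137, ω₂=-0.374
apply F[4]=+15.000 → step 5: x=0.067, v=1.348, θ₁=-0.095, ω₁=-2.285, θ₂=-0.145, ω₂=-0.411
apply F[5]=+15.000 → step 6: x=0.097, v=1.622, θ₁=-0.146, ω₁=-2.817, θ₂=-0.153, ω₂=-0.423
apply F[6]=-1.612 → step 7: x=0.129, v=1.605, θ₁=-0.203, ω₁=-2.852, θ₂=-0.161, ω₂=-0.415
apply F[7]=-15.000 → step 8: x=0.159, v=1.361, θ₁=-0.256, ω₁=-2.524, θ₂=-0.169, ω₂=-0.368
apply F[8]=-15.000 → step 9: x=0.183, v=1.126, θ₁=-0.304, ω₁=-2.255, θ₂=-0.176, ω₂=-0.280
apply F[9]=-15.000 → step 10: x=0.204, v=0.898, θ₁=-0.347, ω₁=-2.041, θ₂=-0.180, ω₂=-0.149
apply F[10]=-15.000 → step 11: x=0.219, v=0.678, θ₁=-0.386, ω₁=-1.878, θ₂=-0.182, ω₂=0.022
apply F[11]=-15.000 → step 12: x=0.231, v=0.463, θ₁=-0.422, ω₁=-1.760, θ₂=-0.179, ω₂=0.231
apply F[12]=-15.000 → step 13: x=0.238, v=0.253, θ₁=-0.457, ω₁=-1.683, θ₂=-0.172, ω₂=0.478
apply F[13]=-15.000 → step 14: x=0.241, v=0.046, θ₁=-0.490, ω₁=-1.642, θ₂=-0.160, ω₂=0.760
apply F[14]=-15.000 → step 15: x=0.240, v=-0.159, θ₁=-0.523, ω₁=-1.632, θ₂=-0.141, ω₂=1.075
apply F[15]=-15.000 → step 16: x=0.235, v=-0.364, θ₁=-0.555, ω₁=-1.647, θ₂=-0.117, ω₂=1.421
apply F[16]=-15.000 → step 17: x=0.225, v=-0.568, θ₁=-0.589, ω₁=-1.678, θ₂=-0.084, ω₂=1.792
apply F[17]=-15.000 → step 18: x=0.212, v=-0.774, θ₁=-0.622, ω₁=-1.719, θ₂=-0.045, ω₂=2.183
apply F[18]=-15.000 → step 19: x=0.194, v=-0.982, θ₁=-0.657, ω₁=-1.758, θ₂=0.003, ω₂=2.587
apply F[19]=-15.000 → step 20: x=0.173, v=-1.193, θ₁=-0.693, ω₁=-1.786, θ₂=0.059, ω₂=3.000
apply F[20]=-15.000 → step 21: x=0.147, v=-1.407, θ₁=-0.729, ω₁=-1.794, θ₂=0.123, ω₂=3.416
apply F[21]=-15.000 → step 22: x=0.116, v=-1.623, θ₁=-0.764, ω₁=-1.774, θ₂=0.196, ω₂=3.836
apply F[22]=-15.000 → step 23: x=0.082, v=-1.841, θ₁=-0.799, ω₁=-1.717, θ₂=0.276, ω₂=4.261
apply F[23]=-15.000 → step 24: x=0.043, v=-2.059, θ₁=-0.833, ω₁=-1.616, θ₂=0.366, ω₂=4.696
apply F[24]=-15.000 → step 25: x=-0.001, v=-2.275, θ₁=-0.864, ω₁=-1.462, θ₂=0.464, ω₂=5.150
apply F[25]=-15.000 → step 26: x=-0.048, v=-2.489, θ₁=-0.891, ω₁=-1.248, θ₂=0.572, ω₂=5.635
apply F[26]=-15.000 → step 27: x=-0.100, v=-2.698, θ₁=-0.913, ω₁=-0.960, θ₂=0.690, ω₂=6.164
apply F[27]=-15.000 → step 28: x=-0.156, v=-2.898, θ₁=-0.929, ω₁=-0.584, θ₂=0.819, ω₂=6.755
apply F[28]=-15.000 → step 29: x=-0.216, v=-3.086, θ₁=-0.936, ω₁=-0.105, θ₂=0.961, ω₂=7.426
apply F[29]=-15.000 → step 30: x=-0.280, v=-3.257, θ₁=-0.932, ω₁=0.495, θ₂=1.117, ω₂=8.196
apply F[30]=-15.000 → step 31: x=-0.346, v=-3.406, θ₁=-0.915, ω₁=1.227, θ₂=1.290, ω₂=9.082
apply F[31]=-15.000 → step 32: x=-0.416, v=-3.525, θ₁=-0.882, ω₁=2.089, θ₂=1.481, ω₂=10.087
|θ₂| = 0.572 > 0.531 first at step 26.

Answer: 26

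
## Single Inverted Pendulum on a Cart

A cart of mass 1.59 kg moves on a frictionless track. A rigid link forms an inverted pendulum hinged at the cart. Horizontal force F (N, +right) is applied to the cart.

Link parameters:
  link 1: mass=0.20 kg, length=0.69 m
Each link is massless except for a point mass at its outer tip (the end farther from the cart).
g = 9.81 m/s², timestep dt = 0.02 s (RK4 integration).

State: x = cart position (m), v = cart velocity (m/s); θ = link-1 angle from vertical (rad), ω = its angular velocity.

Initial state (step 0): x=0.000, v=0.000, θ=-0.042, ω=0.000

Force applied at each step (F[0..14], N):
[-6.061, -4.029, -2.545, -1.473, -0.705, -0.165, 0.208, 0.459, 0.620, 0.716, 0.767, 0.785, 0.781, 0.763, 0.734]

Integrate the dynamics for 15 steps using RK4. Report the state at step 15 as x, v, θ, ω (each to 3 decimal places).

Answer: x=-0.043, v=-0.108, θ=0.003, ω=0.079

Derivation:
apply F[0]=-6.061 → step 1: x=-0.001, v=-0.075, θ=-0.041, ω=0.097
apply F[1]=-4.029 → step 2: x=-0.003, v=-0.125, θ=-0.038, ω=0.158
apply F[2]=-2.545 → step 3: x=-0.006, v=-0.156, θ=-0.035, ω=0.192
apply F[3]=-1.473 → step 4: x=-0.009, v=-0.174, θ=-0.031, ω=0.209
apply F[4]=-0.705 → step 5: x=-0.012, v=-0.182, θ=-0.027, ω=0.212
apply F[5]=-0.165 → step 6: x=-0.016, v=-0.183, θ=-0.023, ω=0.207
apply F[6]=+0.208 → step 7: x=-0.020, v=-0.180, θ=-0.019, ω=0.197
apply F[7]=+0.459 → step 8: x=-0.023, v=-0.174, θ=-0.015, ω=0.183
apply F[8]=+0.620 → step 9: x=-0.027, v=-0.166, θ=-0.011, ω=0.168
apply F[9]=+0.716 → step 10: x=-0.030, v=-0.157, θ=-0.008, ω=0.152
apply F[10]=+0.767 → step 11: x=-0.033, v=-0.147, θ=-0.005, ω=0.136
apply F[11]=+0.785 → step 12: x=-0.036, v=-0.137, θ=-0.003, ω=0.120
apply F[12]=+0.781 → step 13: x=-0.038, v=-0.127, θ=-0.000, ω=0.105
apply F[13]=+0.763 → step 14: x=-0.041, v=-0.117, θ=0.002, ω=0.092
apply F[14]=+0.734 → step 15: x=-0.043, v=-0.108, θ=0.003, ω=0.079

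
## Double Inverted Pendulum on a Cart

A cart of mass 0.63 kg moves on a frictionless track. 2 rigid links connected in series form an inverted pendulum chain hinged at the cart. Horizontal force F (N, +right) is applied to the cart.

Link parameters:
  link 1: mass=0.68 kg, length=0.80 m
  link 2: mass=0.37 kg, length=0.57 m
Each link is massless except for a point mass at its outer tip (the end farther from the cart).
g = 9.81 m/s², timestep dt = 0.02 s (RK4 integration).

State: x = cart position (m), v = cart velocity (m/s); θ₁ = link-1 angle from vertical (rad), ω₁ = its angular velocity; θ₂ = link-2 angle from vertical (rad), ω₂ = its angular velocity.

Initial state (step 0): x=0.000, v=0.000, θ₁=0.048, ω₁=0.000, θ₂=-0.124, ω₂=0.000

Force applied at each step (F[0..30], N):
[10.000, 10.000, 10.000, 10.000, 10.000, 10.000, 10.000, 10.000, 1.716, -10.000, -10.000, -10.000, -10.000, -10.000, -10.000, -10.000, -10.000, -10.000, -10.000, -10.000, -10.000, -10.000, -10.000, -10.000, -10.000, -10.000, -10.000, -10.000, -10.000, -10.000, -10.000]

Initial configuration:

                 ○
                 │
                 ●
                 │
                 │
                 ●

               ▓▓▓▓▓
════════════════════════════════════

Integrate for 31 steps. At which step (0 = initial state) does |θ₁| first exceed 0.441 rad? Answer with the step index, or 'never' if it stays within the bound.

apply F[0]=+10.000 → step 1: x=0.003, v=0.301, θ₁=0.045, ω₁=-0.341, θ₂=-0.125, ω₂=-0.095
apply F[1]=+10.000 → step 2: x=0.012, v=0.605, θ₁=0.034, ω₁=-0.689, θ₂=-0.128, ω₂=-0.185
apply F[2]=+10.000 → step 3: x=0.027, v=0.915, θ₁=0.017, ω₁=-1.049, θ₂=-0.132, ω₂=-0.265
apply F[3]=+10.000 → step 4: x=0.049, v=1.230, θ₁=-0.008, ω₁=-1.427, θ₂=-0.138, ω₂=-0.330
apply F[4]=+10.000 → step 5: x=0.077, v=1.553, θ₁=-0.040, ω₁=-1.824, θ₂=-0.145, ω₂=-0.376
apply F[5]=+10.000 → step 6: x=0.111, v=1.881, θ₁=-0.081, ω₁=-2.242, θ₂=-0.153, ω₂=-0.403
apply F[6]=+10.000 → step 7: x=0.152, v=2.210, θ₁=-0.130, ω₁=-2.673, θ₂=-0.161, ω₂=-0.412
apply F[7]=+10.000 → step 8: x=0.199, v=2.529, θ₁=-0.188, ω₁=-3.106, θ₂=-0.170, ω₂=-0.413
apply F[8]=+1.716 → step 9: x=0.250, v=2.589, θ₁=-0.251, ω₁=-3.233, θ₂=-0.178, ω₂=-0.411
apply F[9]=-10.000 → step 10: x=0.299, v=2.322, θ₁=-0.313, ω₁=-2.988, θ₂=-0.186, ω₂=-0.382
apply F[10]=-10.000 → step 11: x=0.343, v=2.078, θ₁=-0.371, ω₁=-2.796, θ₂=-0.193, ω₂=-0.328
apply F[11]=-10.000 → step 12: x=0.383, v=1.855, θ₁=-0.425, ω₁=-2.653, θ₂=-0.199, ω₂=-0.248
apply F[12]=-10.000 → step 13: x=0.418, v=1.648, θ₁=-0.477, ω₁=-2.553, θ₂=-0.203, ω₂=-0.145
apply F[13]=-10.000 → step 14: x=0.449, v=1.456, θ₁=-0.528, ω₁=-2.491, θ₂=-0.204, ω₂=-0.021
apply F[14]=-10.000 → step 15: x=0.476, v=1.274, θ₁=-0.577, ω₁=-2.459, θ₂=-0.203, ω₂=0.122
apply F[15]=-10.000 → step 16: x=0.500, v=1.099, θ₁=-0.626, ω₁=-2.455, θ₂=-0.199, ω₂=0.282
apply F[16]=-10.000 → step 17: x=0.520, v=0.929, θ₁=-0.676, ω₁=-2.474, θ₂=-0.192, ω₂=0.456
apply F[17]=-10.000 → step 18: x=0.537, v=0.762, θ₁=-0.725, ω₁=-2.511, θ₂=-0.181, ω₂=0.641
apply F[18]=-10.000 → step 19: x=0.551, v=0.594, θ₁=-0.776, ω₁=-2.565, θ₂=-0.166, ω₂=0.835
apply F[19]=-10.000 → step 20: x=0.561, v=0.424, θ₁=-0.828, ω₁=-2.631, θ₂=-0.148, ω₂=1.036
apply F[20]=-10.000 → step 21: x=0.567, v=0.251, θ₁=-0.882, ω₁=-2.708, θ₂=-0.125, ω₂=1.240
apply F[21]=-10.000 → step 22: x=0.571, v=0.072, θ₁=-0.937, ω₁=-2.794, θ₂=-0.098, ω₂=1.445
apply F[22]=-10.000 → step 23: x=0.570, v=-0.112, θ₁=-0.993, ω₁=-2.887, θ₂=-0.067, ω₂=1.648
apply F[23]=-10.000 → step 24: x=0.566, v=-0.304, θ₁=-1.052, ω₁=-2.987, θ₂=-0.032, ω₂=1.845
apply F[24]=-10.000 → step 25: x=0.558, v=-0.504, θ₁=-1.113, ω₁=-3.092, θ₂=0.007, ω₂=2.035
apply F[25]=-10.000 → step 26: x=0.546, v=-0.712, θ₁=-1.176, ω₁=-3.205, θ₂=0.049, ω₂=2.215
apply F[26]=-10.000 → step 27: x=0.530, v=-0.930, θ₁=-1.241, ω₁=-3.324, θ₂=0.095, ω₂=2.381
apply F[27]=-10.000 → step 28: x=0.509, v=-1.157, θ₁=-1.309, ω₁=-3.453, θ₂=0.144, ω₂=2.532
apply F[28]=-10.000 → step 29: x=0.483, v=-1.394, θ₁=-1.379, ω₁=-3.593, θ₂=0.196, ω₂=2.665
apply F[29]=-10.000 → step 30: x=0.453, v=-1.644, θ₁=-1.453, ω₁=-3.748, θ₂=0.251, ω₂=2.777
apply F[30]=-10.000 → step 31: x=0.417, v=-1.907, θ₁=-1.529, ω₁=-3.923, θ₂=0.307, ω₂=2.863
|θ₁| = 0.477 > 0.441 first at step 13.

Answer: 13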